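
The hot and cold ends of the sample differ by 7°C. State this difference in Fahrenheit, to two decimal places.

12.60°F

Only the scale ratio 1.8 matters for a change in temperature.
7 × 1.8 = 12.60.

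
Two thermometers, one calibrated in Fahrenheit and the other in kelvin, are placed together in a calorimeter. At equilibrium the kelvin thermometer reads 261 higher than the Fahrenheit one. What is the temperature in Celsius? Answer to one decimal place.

-24.8°C

Let x be the Fahrenheit reading; then the kelvin reading is 5/9·x + 255.372.
(5/9·x + 255.372) - x = 261  ⇒  (-4/9)·x = 5.62778  ⇒  x = -12.6625°F.
In Celsius: (-12.6625 - 32) × 5/9 = -24.8°C.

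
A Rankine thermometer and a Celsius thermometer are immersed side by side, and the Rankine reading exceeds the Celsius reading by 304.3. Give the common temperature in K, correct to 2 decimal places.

Let x be the Rankine reading; then the Celsius reading is 5/9·x - 273.15.
(5/9·x - 273.15) - x = -304.3  ⇒  (-4/9)·x = -31.15  ⇒  x = 70.0875°R.
In Celsius: (70.0875 - 491.67) × 5/9 = -234.2125°C.
In kelvin: -234.2125 + 273.15 = 38.94 K.

38.94 K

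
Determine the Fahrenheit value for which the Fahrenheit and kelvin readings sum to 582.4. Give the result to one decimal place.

Let F be the Fahrenheit reading. The kelvin reading is K = 5/9·F + 255.372.
Require F + K = 582.4: (14/9)·F + 255.372 = 582.4.
F = (582.4 - 255.372) / (14/9) = 210.2.

210.2°F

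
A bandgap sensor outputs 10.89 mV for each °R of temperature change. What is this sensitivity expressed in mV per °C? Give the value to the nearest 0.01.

19.60 mV per °C

The quantity depends on a temperature interval, so only the ratio of degree sizes applies; the offset between the scales is irrelevant.
A change of 1°C is a change of 1.8°R, so per °C the value is 10.89 × 1.8 = 19.60.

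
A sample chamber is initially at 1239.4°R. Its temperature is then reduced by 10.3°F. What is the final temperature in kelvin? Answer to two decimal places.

682.83 K

Initial temperature in Celsius: (1239.4 - 491.67) × 5/9 = 415.4056°C.
The 10.3°F change is an interval, so only the factor 5/9 applies: -10.3 × 5/9 = -5.7222°C.
Final Celsius temperature: 415.4056 - 5.7222 = 409.6833°C.
In kelvin: 409.6833 + 273.15 = 682.83 K.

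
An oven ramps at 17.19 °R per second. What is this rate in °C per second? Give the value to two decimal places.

Since only a temperature interval is involved, the additive offset between the scales drops out.
A change of 1°R is a change of 5/9°C, so 17.19 × 5/9 = 9.55.

9.55 °C/second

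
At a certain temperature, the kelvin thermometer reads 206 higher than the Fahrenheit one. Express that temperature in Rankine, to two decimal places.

Let x be the Fahrenheit reading; then the kelvin reading is 5/9·x + 255.372.
(5/9·x + 255.372) - x = 206  ⇒  (-4/9)·x = -49.3722  ⇒  x = 111.0875°F.
In Celsius: (111.0875 - 32) × 5/9 = 43.9375°C.
In Rankine: 43.9375 × 1.8 + 491.67 = 570.76°R.

570.76°R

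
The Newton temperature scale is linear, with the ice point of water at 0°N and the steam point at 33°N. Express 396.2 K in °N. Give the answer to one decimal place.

First in Celsius: 396.2 - 273.15 = 123.0500°C.
Linearly onto the Newton scale: 0 + (123.0500 / 100) × (33 - 0) = 40.6°N.

40.6°N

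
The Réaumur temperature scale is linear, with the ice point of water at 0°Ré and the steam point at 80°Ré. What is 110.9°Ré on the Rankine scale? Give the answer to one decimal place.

Linear interpolation between the fixed points: C = (110.9 - 0) × 100 / (80 - 0) = 138.6250°C.
Then 138.6250 × 1.8 + 491.67 = 741.2°R.

741.2°R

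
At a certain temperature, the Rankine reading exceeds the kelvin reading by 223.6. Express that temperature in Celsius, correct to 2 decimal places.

Let x be the kelvin reading; then the Rankine reading is 1.8·x.
(1.8·x) - x = 223.6  ⇒  (0.8)·x = 223.6  ⇒  x = 279.5000 K.
In Celsius: 279.5 - 273.15 = 6.35°C.

6.35°C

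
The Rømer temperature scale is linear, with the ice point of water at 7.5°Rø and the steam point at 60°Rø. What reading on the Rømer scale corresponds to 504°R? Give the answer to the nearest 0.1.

11.1°Rø

First in Celsius: (504 - 491.67) × 5/9 = 6.8500°C.
Linearly onto the Rømer scale: 7.5 + (6.8500 / 100) × (60 - 7.5) = 11.1°Rø.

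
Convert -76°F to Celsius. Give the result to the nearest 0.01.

In Celsius: (-76 - 32) × 5/9 = -60.0000°C.

-60.00°C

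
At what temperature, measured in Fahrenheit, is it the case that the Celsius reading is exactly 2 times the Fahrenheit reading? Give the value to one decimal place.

-12.3°F

Let F be the Fahrenheit reading. The Celsius reading is C = 5/9·F - 17.7778.
Require C = 2·F: 5/9·F - 17.7778 = 2·F.
(-13/9)·F = 17.7778  ⇒  F = -12.3.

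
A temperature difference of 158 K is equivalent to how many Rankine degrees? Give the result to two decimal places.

An interval of 1 K corresponds to 1.8°R.
158 × 1.8 = 284.40.

284.40°R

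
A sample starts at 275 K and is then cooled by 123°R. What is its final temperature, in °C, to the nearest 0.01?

-66.48°C

Initial temperature in Celsius: 275 - 273.15 = 1.8500°C.
The 123°R change is an interval, so only the factor 5/9 applies: -123 × 5/9 = -68.3333°C.
Final Celsius temperature: 1.8500 - 68.3333 = -66.4833°C.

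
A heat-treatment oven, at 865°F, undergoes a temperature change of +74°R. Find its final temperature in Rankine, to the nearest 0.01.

1398.67°R

Initial temperature in Celsius: (865 - 32) × 5/9 = 462.7778°C.
The 74°R change is an interval, so only the factor 5/9 applies: +74 × 5/9 = +41.1111°C.
Final Celsius temperature: 462.7778 + 41.1111 = 503.8889°C.
In Rankine: 503.8889 × 1.8 + 491.67 = 1398.67°R.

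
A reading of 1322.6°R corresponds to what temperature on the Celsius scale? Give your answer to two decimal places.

461.63°C

In Celsius: (1322.6 - 491.67) × 5/9 = 461.6278°C.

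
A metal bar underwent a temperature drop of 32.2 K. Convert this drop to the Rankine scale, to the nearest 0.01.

57.96°R

For a temperature interval the offset drops out; only the factor 1.8 applies.
32.2 × 1.8 = 57.96.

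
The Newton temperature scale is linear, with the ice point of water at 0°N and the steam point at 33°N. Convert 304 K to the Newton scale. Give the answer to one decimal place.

10.2°N

First in Celsius: 304 - 273.15 = 30.8500°C.
Linearly onto the Newton scale: 0 + (30.8500 / 100) × (33 - 0) = 10.2°N.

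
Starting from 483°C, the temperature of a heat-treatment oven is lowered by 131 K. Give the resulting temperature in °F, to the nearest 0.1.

The 131 K change is an interval; Kelvin and Celsius degrees are the same size, so ΔC = -131°C.
Final Celsius temperature: 483.0000 - 131.0000 = 352.0000°C.
In Fahrenheit: 352.0000 × 1.8 + 32 = 665.6°F.

665.6°F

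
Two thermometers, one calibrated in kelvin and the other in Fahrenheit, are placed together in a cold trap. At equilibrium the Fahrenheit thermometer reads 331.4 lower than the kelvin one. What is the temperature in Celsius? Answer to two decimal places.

-112.81°C

Let x be the kelvin reading; then the Fahrenheit reading is 1.8·x - 459.67.
(1.8·x - 459.67) - x = -331.4  ⇒  (0.8)·x = 128.27  ⇒  x = 160.3375 K.
In Celsius: 160.3375 - 273.15 = -112.81°C.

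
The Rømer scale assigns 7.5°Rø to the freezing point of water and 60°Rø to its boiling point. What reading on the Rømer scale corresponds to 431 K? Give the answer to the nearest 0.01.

90.37°Rø

First in Celsius: 431 - 273.15 = 157.8500°C.
Linearly onto the Rømer scale: 7.5 + (157.8500 / 100) × (60 - 7.5) = 90.37°Rø.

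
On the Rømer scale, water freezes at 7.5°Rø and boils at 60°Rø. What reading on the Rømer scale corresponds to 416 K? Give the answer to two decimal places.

82.50°Rø

First in Celsius: 416 - 273.15 = 142.8500°C.
Linearly onto the Rømer scale: 7.5 + (142.8500 / 100) × (60 - 7.5) = 82.50°Rø.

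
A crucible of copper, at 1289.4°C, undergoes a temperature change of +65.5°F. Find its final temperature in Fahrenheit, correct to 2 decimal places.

2418.42°F

The 65.5°F change is an interval, so only the factor 5/9 applies: +65.5 × 5/9 = +36.3889°C.
Final Celsius temperature: 1289.4000 + 36.3889 = 1325.7889°C.
In Fahrenheit: 1325.7889 × 1.8 + 32 = 2418.42°F.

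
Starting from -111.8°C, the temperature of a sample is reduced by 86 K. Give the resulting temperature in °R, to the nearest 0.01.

135.63°R

The 86 K change is an interval; Kelvin and Celsius degrees are the same size, so ΔC = -86°C.
Final Celsius temperature: -111.8000 - 86.0000 = -197.8000°C.
In Rankine: -197.8000 × 1.8 + 491.67 = 135.63°R.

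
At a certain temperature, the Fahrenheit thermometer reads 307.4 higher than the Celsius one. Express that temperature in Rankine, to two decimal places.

1111.32°R

Let x be the Celsius reading; then the Fahrenheit reading is 1.8·x + 32.
(1.8·x + 32) - x = 307.4  ⇒  (0.8)·x = 275.4  ⇒  x = 344.2500°C.
In Rankine: 344.2500 × 1.8 + 491.67 = 1111.32°R.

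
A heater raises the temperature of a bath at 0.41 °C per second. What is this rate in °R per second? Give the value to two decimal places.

Since only a temperature interval is involved, the additive offset between the scales drops out.
A change of 1°C is a change of 1.8°R, so 0.41 × 1.8 = 0.74.

0.74 °R/second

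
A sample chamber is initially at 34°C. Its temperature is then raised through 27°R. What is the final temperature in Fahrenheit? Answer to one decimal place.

The 27°R change is an interval, so only the factor 5/9 applies: +27 × 5/9 = +15.0000°C.
Final Celsius temperature: 34.0000 + 15.0000 = 49.0000°C.
In Fahrenheit: 49.0000 × 1.8 + 32 = 120.2°F.

120.2°F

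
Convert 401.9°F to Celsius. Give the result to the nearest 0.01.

205.50°C

In Celsius: (401.9 - 32) × 5/9 = 205.5000°C.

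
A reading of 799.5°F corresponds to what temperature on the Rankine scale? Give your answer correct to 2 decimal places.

In Celsius: (799.5 - 32) × 5/9 = 426.3889°C.
In Rankine: 426.3889 × 1.8 + 491.67 = 1259.17°R.

1259.17°R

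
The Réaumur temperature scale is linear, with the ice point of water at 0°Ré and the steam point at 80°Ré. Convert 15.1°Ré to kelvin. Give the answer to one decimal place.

292.0 K

Linear interpolation between the fixed points: C = (15.1 - 0) × 100 / (80 - 0) = 18.8750°C.
Then 18.8750 + 273.15 = 292.0 K.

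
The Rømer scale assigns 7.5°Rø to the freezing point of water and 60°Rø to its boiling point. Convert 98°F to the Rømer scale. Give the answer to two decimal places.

First in Celsius: (98 - 32) × 5/9 = 36.6667°C.
Linearly onto the Rømer scale: 7.5 + (36.6667 / 100) × (60 - 7.5) = 26.75°Rø.

26.75°Rø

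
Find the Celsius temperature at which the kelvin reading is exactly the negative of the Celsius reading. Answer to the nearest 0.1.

-136.6°C

Let C be the Celsius reading. The kelvin reading is K = 1·C + 273.15.
Require K = -1·C: 1·C + 273.15 = -1·C.
(2)·C = -273.15  ⇒  C = -136.6.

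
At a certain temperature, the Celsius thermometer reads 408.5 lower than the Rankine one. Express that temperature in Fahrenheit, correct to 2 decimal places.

-155.13°F

Let x be the Rankine reading; then the Celsius reading is 5/9·x - 273.15.
(5/9·x - 273.15) - x = -408.5  ⇒  (-4/9)·x = -135.35  ⇒  x = 304.5375°R.
In Celsius: (304.5375 - 491.67) × 5/9 = -103.9625°C.
In Fahrenheit: -103.9625 × 1.8 + 32 = -155.13°F.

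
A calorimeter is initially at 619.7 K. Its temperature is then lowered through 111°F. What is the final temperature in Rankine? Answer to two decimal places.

Initial temperature in Celsius: 619.7 - 273.15 = 346.5500°C.
The 111°F change is an interval, so only the factor 5/9 applies: -111 × 5/9 = -61.6667°C.
Final Celsius temperature: 346.5500 - 61.6667 = 284.8833°C.
In Rankine: 284.8833 × 1.8 + 491.67 = 1004.46°R.

1004.46°R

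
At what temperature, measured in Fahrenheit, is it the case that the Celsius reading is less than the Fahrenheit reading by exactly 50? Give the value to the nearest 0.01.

Let F be the Fahrenheit reading. The Celsius reading is C = 5/9·F - 17.7778.
Require C - F = -50: (-4/9)·F - 17.7778 = -50.
F = (-50 + 17.7778) / (-4/9) = 72.50.

72.50°F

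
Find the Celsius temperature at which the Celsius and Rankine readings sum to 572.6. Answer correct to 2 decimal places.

28.90°C

Let C be the Celsius reading. The Rankine reading is R = 1.8·C + 491.67.
Require C + R = 572.6: (2.8)·C + 491.67 = 572.6.
C = (572.6 - 491.67) / (2.8) = 28.90.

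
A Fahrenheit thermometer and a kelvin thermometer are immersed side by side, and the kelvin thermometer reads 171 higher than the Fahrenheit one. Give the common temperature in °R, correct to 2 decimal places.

649.51°R

Let x be the Fahrenheit reading; then the kelvin reading is 5/9·x + 255.372.
(5/9·x + 255.372) - x = 171  ⇒  (-4/9)·x = -84.3722  ⇒  x = 189.8375°F.
In Celsius: (189.8375 - 32) × 5/9 = 87.6875°C.
In Rankine: 87.6875 × 1.8 + 491.67 = 649.51°R.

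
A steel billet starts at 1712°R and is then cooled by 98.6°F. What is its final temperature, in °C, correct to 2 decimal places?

623.18°C

Initial temperature in Celsius: (1712 - 491.67) × 5/9 = 677.9611°C.
The 98.6°F change is an interval, so only the factor 5/9 applies: -98.6 × 5/9 = -54.7778°C.
Final Celsius temperature: 677.9611 - 54.7778 = 623.1833°C.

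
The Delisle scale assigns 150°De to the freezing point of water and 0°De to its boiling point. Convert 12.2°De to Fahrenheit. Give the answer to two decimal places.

197.36°F

Linear interpolation between the fixed points: C = (12.2 - 150) × 100 / (0 - 150) = 91.8667°C.
Then 91.8667 × 1.8 + 32 = 197.36°F.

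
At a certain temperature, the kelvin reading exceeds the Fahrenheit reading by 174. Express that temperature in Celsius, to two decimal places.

Let x be the Fahrenheit reading; then the kelvin reading is 5/9·x + 255.372.
(5/9·x + 255.372) - x = 174  ⇒  (-4/9)·x = -81.3722  ⇒  x = 183.0875°F.
In Celsius: (183.0875 - 32) × 5/9 = 83.94°C.

83.94°C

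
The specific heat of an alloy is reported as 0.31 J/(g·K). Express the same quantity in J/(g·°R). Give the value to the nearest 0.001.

0.172 J/(g·°R)

Since only a temperature interval is involved, the additive offset between the scales drops out.
A change of 1°R is a change of 5/9 K, so per °R the value is 0.31 × 5/9 = 0.172.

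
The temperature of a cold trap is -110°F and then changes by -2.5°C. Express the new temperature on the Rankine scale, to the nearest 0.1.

345.2°R

Initial temperature in Celsius: (-110 - 32) × 5/9 = -78.8889°C.
Final Celsius temperature: -78.8889 - 2.5000 = -81.3889°C.
In Rankine: -81.3889 × 1.8 + 491.67 = 345.2°R.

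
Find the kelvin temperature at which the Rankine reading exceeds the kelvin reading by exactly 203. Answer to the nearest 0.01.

253.75 K

Let K be the kelvin reading. The Rankine reading is R = 1.8·K.
Require R - K = 203: (0.8)·K = 203.
K = (203) / (0.8) = 253.75.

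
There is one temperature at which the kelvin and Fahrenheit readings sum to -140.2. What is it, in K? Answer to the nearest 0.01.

Let K be the kelvin reading. The Fahrenheit reading is F = 1.8·K - 459.67.
Require K + F = -140.2: (2.8)·K - 459.67 = -140.2.
K = (-140.2 + 459.67) / (2.8) = 114.10.

114.10 K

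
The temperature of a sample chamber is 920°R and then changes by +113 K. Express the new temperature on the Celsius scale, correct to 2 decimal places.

Initial temperature in Celsius: (920 - 491.67) × 5/9 = 237.9611°C.
The 113 K change is an interval; Kelvin and Celsius degrees are the same size, so ΔC = +113°C.
Final Celsius temperature: 237.9611 + 113.0000 = 350.9611°C.

350.96°C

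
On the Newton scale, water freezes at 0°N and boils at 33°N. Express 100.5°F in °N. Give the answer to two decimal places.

First in Celsius: (100.5 - 32) × 5/9 = 38.0556°C.
Linearly onto the Newton scale: 0 + (38.0556 / 100) × (33 - 0) = 12.56°N.

12.56°N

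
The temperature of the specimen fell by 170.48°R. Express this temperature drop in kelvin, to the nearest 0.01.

94.71 K

An interval of 1°R corresponds to 5/9 K.
170.48 × 5/9 = 94.71.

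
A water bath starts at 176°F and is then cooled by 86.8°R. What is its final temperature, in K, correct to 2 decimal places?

304.93 K

Initial temperature in Celsius: (176 - 32) × 5/9 = 80.0000°C.
The 86.8°R change is an interval, so only the factor 5/9 applies: -86.8 × 5/9 = -48.2222°C.
Final Celsius temperature: 80.0000 - 48.2222 = 31.7778°C.
In kelvin: 31.7778 + 273.15 = 304.93 K.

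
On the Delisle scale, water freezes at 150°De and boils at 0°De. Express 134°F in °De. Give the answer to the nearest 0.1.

65.0°De

First in Celsius: (134 - 32) × 5/9 = 56.6667°C.
Linearly onto the Delisle scale: 150 + (56.6667 / 100) × (0 - 150) = 65.0°De.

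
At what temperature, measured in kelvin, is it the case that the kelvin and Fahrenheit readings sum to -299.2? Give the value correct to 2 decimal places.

Let K be the kelvin reading. The Fahrenheit reading is F = 1.8·K - 459.67.
Require K + F = -299.2: (2.8)·K - 459.67 = -299.2.
K = (-299.2 + 459.67) / (2.8) = 57.31.

57.31 K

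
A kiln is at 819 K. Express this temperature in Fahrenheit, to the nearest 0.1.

1014.5°F

In Celsius: 819 - 273.15 = 545.8500°C.
In Fahrenheit: 545.8500 × 1.8 + 32 = 1014.5°F.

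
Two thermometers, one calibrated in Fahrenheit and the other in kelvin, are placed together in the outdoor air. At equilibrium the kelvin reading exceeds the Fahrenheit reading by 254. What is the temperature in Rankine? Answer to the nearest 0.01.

Let x be the Fahrenheit reading; then the kelvin reading is 5/9·x + 255.372.
(5/9·x + 255.372) - x = 254  ⇒  (-4/9)·x = -1.37222  ⇒  x = 3.0875°F.
In Celsius: (3.0875 - 32) × 5/9 = -16.0625°C.
In Rankine: -16.0625 × 1.8 + 491.67 = 462.76°R.

462.76°R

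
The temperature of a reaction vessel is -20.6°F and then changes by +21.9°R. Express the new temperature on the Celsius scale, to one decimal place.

Initial temperature in Celsius: (-20.6 - 32) × 5/9 = -29.2222°C.
The 21.9°R change is an interval, so only the factor 5/9 applies: +21.9 × 5/9 = +12.1667°C.
Final Celsius temperature: -29.2222 + 12.1667 = -17.0556°C.

-17.1°C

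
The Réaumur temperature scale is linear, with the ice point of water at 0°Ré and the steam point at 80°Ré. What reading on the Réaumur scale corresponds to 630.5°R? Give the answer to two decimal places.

61.70°Ré

First in Celsius: (630.5 - 491.67) × 5/9 = 77.1278°C.
Linearly onto the Réaumur scale: 0 + (77.1278 / 100) × (80 - 0) = 61.70°Ré.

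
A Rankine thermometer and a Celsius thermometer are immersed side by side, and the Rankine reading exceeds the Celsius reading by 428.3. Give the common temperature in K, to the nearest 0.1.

Let x be the Rankine reading; then the Celsius reading is 5/9·x - 273.15.
(5/9·x - 273.15) - x = -428.3  ⇒  (-4/9)·x = -155.15  ⇒  x = 349.0875°R.
In Celsius: (349.0875 - 491.67) × 5/9 = -79.2125°C.
In kelvin: -79.2125 + 273.15 = 193.9 K.

193.9 K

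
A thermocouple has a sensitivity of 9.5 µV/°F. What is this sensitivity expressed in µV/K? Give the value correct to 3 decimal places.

Since only a temperature interval is involved, the additive offset between the scales drops out.
A change of 1 K is a change of 1.8°F, so per K the value is 9.5 × 1.8 = 17.100.

17.100 µV/K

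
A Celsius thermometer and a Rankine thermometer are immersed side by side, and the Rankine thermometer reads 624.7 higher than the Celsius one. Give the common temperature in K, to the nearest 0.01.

Let x be the Celsius reading; then the Rankine reading is 1.8·x + 491.67.
(1.8·x + 491.67) - x = 624.7  ⇒  (0.8)·x = 133.03  ⇒  x = 166.2875°C.
In kelvin: 166.2875 + 273.15 = 439.44 K.

439.44 K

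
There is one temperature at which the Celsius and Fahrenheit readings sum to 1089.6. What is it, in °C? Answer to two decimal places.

377.71°C

Let C be the Celsius reading. The Fahrenheit reading is F = 1.8·C + 32.
Require C + F = 1089.6: (2.8)·C + 32 = 1089.6.
C = (1089.6 - 32) / (2.8) = 377.71.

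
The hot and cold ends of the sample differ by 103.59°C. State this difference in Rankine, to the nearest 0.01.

186.46°R

An interval of 1°C corresponds to 1.8°R.
103.59 × 1.8 = 186.46.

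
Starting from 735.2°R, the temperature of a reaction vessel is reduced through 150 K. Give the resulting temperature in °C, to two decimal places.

Initial temperature in Celsius: (735.2 - 491.67) × 5/9 = 135.2944°C.
The 150 K change is an interval; Kelvin and Celsius degrees are the same size, so ΔC = -150°C.
Final Celsius temperature: 135.2944 - 150.0000 = -14.7056°C.

-14.71°C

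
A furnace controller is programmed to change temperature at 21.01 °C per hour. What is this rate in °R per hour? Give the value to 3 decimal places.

37.818 °R/hour

Since only a temperature interval is involved, the additive offset between the scales drops out.
A change of 1°C is a change of 1.8°R, so 21.01 × 1.8 = 37.818.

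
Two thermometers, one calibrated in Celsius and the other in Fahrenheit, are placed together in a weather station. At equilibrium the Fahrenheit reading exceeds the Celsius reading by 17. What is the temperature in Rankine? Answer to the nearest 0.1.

457.9°R

Let x be the Celsius reading; then the Fahrenheit reading is 1.8·x + 32.
(1.8·x + 32) - x = 17  ⇒  (0.8)·x = -15  ⇒  x = -18.7500°C.
In Rankine: -18.7500 × 1.8 + 491.67 = 457.9°R.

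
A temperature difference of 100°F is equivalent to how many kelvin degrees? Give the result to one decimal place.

55.6 K

For a temperature interval the offset drops out; only the factor 5/9 applies.
100 × 5/9 = 55.6.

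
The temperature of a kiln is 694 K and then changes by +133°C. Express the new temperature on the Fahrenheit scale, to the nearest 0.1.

Initial temperature in Celsius: 694 - 273.15 = 420.8500°C.
Final Celsius temperature: 420.8500 + 133.0000 = 553.8500°C.
In Fahrenheit: 553.8500 × 1.8 + 32 = 1028.9°F.

1028.9°F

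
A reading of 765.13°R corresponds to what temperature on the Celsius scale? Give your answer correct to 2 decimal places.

In Celsius: (765.13 - 491.67) × 5/9 = 151.9222°C.

151.92°C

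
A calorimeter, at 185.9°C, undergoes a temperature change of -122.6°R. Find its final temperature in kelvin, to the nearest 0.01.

The 122.6°R change is an interval, so only the factor 5/9 applies: -122.6 × 5/9 = -68.1111°C.
Final Celsius temperature: 185.9000 - 68.1111 = 117.7889°C.
In kelvin: 117.7889 + 273.15 = 390.94 K.

390.94 K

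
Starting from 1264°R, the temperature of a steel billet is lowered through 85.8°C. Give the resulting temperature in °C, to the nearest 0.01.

Initial temperature in Celsius: (1264 - 491.67) × 5/9 = 429.0722°C.
Final Celsius temperature: 429.0722 - 85.8000 = 343.2722°C.

343.27°C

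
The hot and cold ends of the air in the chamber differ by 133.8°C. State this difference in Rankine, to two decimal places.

240.84°R

An interval of 1°C corresponds to 1.8°R.
133.8 × 1.8 = 240.84.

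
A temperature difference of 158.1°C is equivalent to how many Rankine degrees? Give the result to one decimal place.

284.6°R

For a temperature interval the offset drops out; only the factor 1.8 applies.
158.1 × 1.8 = 284.6.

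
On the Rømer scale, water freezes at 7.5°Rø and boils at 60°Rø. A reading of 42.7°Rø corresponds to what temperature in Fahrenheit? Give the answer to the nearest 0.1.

152.7°F

Linear interpolation between the fixed points: C = (42.7 - 7.5) × 100 / (60 - 7.5) = 67.0476°C.
Then 67.0476 × 1.8 + 32 = 152.7°F.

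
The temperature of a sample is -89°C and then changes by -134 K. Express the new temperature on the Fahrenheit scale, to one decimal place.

The 134 K change is an interval; Kelvin and Celsius degrees are the same size, so ΔC = -134°C.
Final Celsius temperature: -89.0000 - 134.0000 = -223.0000°C.
In Fahrenheit: -223.0000 × 1.8 + 32 = -369.4°F.

-369.4°F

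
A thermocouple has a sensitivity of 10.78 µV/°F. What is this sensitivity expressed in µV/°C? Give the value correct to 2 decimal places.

Since only a temperature interval is involved, the additive offset between the scales drops out.
A change of 1°C is a change of 1.8°F, so per °C the value is 10.78 × 1.8 = 19.40.

19.40 µV/°C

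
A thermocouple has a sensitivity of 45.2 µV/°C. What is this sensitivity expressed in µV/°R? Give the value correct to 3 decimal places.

25.111 µV/°R

The quantity depends on a temperature interval, so only the ratio of degree sizes applies; the offset between the scales is irrelevant.
A change of 1°R is a change of 5/9°C, so per °R the value is 45.2 × 5/9 = 25.111.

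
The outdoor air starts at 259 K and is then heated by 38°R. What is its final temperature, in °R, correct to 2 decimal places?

504.20°R

Initial temperature in Celsius: 259 - 273.15 = -14.1500°C.
The 38°R change is an interval, so only the factor 5/9 applies: +38 × 5/9 = +21.1111°C.
Final Celsius temperature: -14.1500 + 21.1111 = 6.9611°C.
In Rankine: 6.9611 × 1.8 + 491.67 = 504.20°R.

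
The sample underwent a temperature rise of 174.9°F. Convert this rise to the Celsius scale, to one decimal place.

An interval of 1°F corresponds to 5/9°C.
174.9 × 5/9 = 97.2.

97.2°C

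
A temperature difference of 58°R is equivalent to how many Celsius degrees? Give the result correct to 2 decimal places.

32.22°C

Only the scale ratio 5/9 matters for a change in temperature.
58 × 5/9 = 32.22.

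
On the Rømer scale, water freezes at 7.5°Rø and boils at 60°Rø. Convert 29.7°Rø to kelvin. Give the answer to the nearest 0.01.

Linear interpolation between the fixed points: C = (29.7 - 7.5) × 100 / (60 - 7.5) = 42.2857°C.
Then 42.2857 + 273.15 = 315.44 K.

315.44 K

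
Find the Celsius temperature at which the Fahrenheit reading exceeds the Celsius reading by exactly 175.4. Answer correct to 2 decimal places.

179.25°C

Let C be the Celsius reading. The Fahrenheit reading is F = 1.8·C + 32.
Require F - C = 175.4: (0.8)·C + 32 = 175.4.
C = (175.4 - 32) / (0.8) = 179.25.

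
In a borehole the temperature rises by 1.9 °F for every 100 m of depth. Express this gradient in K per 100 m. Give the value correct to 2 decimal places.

1.06 K/100 m

The quantity depends on a temperature interval, so only the ratio of degree sizes applies; the offset between the scales is irrelevant.
A change of 1°F is a change of 5/9 K, so 1.9 × 5/9 = 1.06.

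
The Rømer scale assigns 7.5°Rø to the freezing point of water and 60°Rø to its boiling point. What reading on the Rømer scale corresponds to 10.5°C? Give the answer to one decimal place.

Linearly onto the Rømer scale: 7.5 + (10.5000 / 100) × (60 - 7.5) = 13.0°Rø.

13.0°Rø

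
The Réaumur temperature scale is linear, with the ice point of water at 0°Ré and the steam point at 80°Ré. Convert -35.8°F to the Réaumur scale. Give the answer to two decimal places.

-30.13°Ré

First in Celsius: (-35.8 - 32) × 5/9 = -37.6667°C.
Linearly onto the Réaumur scale: 0 + (-37.6667 / 100) × (80 - 0) = -30.13°Ré.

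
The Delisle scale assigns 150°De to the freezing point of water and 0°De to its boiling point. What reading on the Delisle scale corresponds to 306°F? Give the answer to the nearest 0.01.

First in Celsius: (306 - 32) × 5/9 = 152.2222°C.
Linearly onto the Delisle scale: 150 + (152.2222 / 100) × (0 - 150) = -78.33°De.

-78.33°De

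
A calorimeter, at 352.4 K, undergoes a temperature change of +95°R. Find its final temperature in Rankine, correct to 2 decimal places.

Initial temperature in Celsius: 352.4 - 273.15 = 79.2500°C.
The 95°R change is an interval, so only the factor 5/9 applies: +95 × 5/9 = +52.7778°C.
Final Celsius temperature: 79.2500 + 52.7778 = 132.0278°C.
In Rankine: 132.0278 × 1.8 + 491.67 = 729.32°R.

729.32°R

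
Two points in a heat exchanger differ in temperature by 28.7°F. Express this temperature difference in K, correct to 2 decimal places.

15.94 K

Only the scale ratio 5/9 matters for a change in temperature.
28.7 × 5/9 = 15.94.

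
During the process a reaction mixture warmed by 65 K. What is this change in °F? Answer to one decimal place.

An interval of 1 K corresponds to 1.8°F.
65 × 1.8 = 117.0.

117.0°F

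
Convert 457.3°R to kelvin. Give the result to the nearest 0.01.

254.06 K

In Celsius: (457.3 - 491.67) × 5/9 = -19.0944°C.
In kelvin: -19.0944 + 273.15 = 254.06 K.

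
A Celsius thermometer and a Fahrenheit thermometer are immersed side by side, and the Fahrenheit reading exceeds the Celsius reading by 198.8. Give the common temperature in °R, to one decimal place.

867.0°R

Let x be the Celsius reading; then the Fahrenheit reading is 1.8·x + 32.
(1.8·x + 32) - x = 198.8  ⇒  (0.8)·x = 166.8  ⇒  x = 208.5000°C.
In Rankine: 208.5000 × 1.8 + 491.67 = 867.0°R.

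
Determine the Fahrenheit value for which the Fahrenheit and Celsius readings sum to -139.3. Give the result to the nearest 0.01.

Let F be the Fahrenheit reading. The Celsius reading is C = 5/9·F - 17.7778.
Require F + C = -139.3: (14/9)·F - 17.7778 = -139.3.
F = (-139.3 + 17.7778) / (14/9) = -78.12.

-78.12°F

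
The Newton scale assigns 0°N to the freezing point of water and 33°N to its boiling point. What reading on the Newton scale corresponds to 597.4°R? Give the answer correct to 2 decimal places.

19.38°N

First in Celsius: (597.4 - 491.67) × 5/9 = 58.7389°C.
Linearly onto the Newton scale: 0 + (58.7389 / 100) × (33 - 0) = 19.38°N.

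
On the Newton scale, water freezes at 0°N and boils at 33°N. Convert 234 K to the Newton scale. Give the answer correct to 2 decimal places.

First in Celsius: 234 - 273.15 = -39.1500°C.
Linearly onto the Newton scale: 0 + (-39.1500 / 100) × (33 - 0) = -12.92°N.

-12.92°N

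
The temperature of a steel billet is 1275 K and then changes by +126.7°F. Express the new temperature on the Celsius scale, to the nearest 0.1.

Initial temperature in Celsius: 1275 - 273.15 = 1001.8500°C.
The 126.7°F change is an interval, so only the factor 5/9 applies: +126.7 × 5/9 = +70.3889°C.
Final Celsius temperature: 1001.8500 + 70.3889 = 1072.2389°C.

1072.2°C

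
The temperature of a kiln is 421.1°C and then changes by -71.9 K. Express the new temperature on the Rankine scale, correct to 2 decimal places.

1120.23°R

The 71.9 K change is an interval; Kelvin and Celsius degrees are the same size, so ΔC = -71.9°C.
Final Celsius temperature: 421.1000 - 71.9000 = 349.2000°C.
In Rankine: 349.2000 × 1.8 + 491.67 = 1120.23°R.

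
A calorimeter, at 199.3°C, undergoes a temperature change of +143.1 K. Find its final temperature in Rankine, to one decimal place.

The 143.1 K change is an interval; Kelvin and Celsius degrees are the same size, so ΔC = +143.1°C.
Final Celsius temperature: 199.3000 + 143.1000 = 342.4000°C.
In Rankine: 342.4000 × 1.8 + 491.67 = 1108.0°R.

1108.0°R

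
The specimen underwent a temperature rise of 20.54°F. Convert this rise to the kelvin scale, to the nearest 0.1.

11.4 K

An interval of 1°F corresponds to 5/9 K.
20.54 × 5/9 = 11.4.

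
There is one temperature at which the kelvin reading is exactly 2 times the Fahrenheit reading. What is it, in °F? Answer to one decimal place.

176.8°F

Let F be the Fahrenheit reading. The kelvin reading is K = 5/9·F + 255.372.
Require K = 2·F: 5/9·F + 255.372 = 2·F.
(-13/9)·F = -255.372  ⇒  F = 176.8.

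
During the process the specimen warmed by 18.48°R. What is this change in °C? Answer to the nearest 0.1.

10.3°C

For a temperature interval the offset drops out; only the factor 5/9 applies.
18.48 × 5/9 = 10.3.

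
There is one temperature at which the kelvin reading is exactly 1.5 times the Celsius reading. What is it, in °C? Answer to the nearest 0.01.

Let C be the Celsius reading. The kelvin reading is K = 1·C + 273.15.
Require K = 1.5·C: 1·C + 273.15 = 1.5·C.
(-0.5)·C = -273.15  ⇒  C = 546.30.

546.30°C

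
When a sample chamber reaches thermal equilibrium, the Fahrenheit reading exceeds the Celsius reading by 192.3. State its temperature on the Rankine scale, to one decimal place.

Let x be the Fahrenheit reading; then the Celsius reading is 5/9·x - 17.7778.
(5/9·x - 17.7778) - x = -192.3  ⇒  (-4/9)·x = -174.522  ⇒  x = 392.6750°F.
In Celsius: (392.675 - 32) × 5/9 = 200.3750°C.
In Rankine: 200.3750 × 1.8 + 491.67 = 852.3°R.

852.3°R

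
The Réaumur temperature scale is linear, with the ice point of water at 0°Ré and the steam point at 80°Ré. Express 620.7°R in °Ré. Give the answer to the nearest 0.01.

57.35°Ré

First in Celsius: (620.7 - 491.67) × 5/9 = 71.6833°C.
Linearly onto the Réaumur scale: 0 + (71.6833 / 100) × (80 - 0) = 57.35°Ré.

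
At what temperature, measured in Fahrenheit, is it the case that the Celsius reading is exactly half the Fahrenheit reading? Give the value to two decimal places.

Let F be the Fahrenheit reading. The Celsius reading is C = 5/9·F - 17.7778.
Require C = 0.5·F: 5/9·F - 17.7778 = 0.5·F.
(1/18)·F = 17.7778  ⇒  F = 320.00.

320.00°F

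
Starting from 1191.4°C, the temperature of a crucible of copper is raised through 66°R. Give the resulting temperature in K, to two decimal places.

The 66°R change is an interval, so only the factor 5/9 applies: +66 × 5/9 = +36.6667°C.
Final Celsius temperature: 1191.4000 + 36.6667 = 1228.0667°C.
In kelvin: 1228.0667 + 273.15 = 1501.22 K.

1501.22 K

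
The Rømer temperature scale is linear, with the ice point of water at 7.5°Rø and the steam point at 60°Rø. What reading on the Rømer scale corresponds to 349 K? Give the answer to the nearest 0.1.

47.3°Rø

First in Celsius: 349 - 273.15 = 75.8500°C.
Linearly onto the Rømer scale: 7.5 + (75.8500 / 100) × (60 - 7.5) = 47.3°Rø.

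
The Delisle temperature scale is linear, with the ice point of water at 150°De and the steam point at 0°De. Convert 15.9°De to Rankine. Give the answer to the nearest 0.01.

652.59°R

Linear interpolation between the fixed points: C = (15.9 - 150) × 100 / (0 - 150) = 89.4000°C.
Then 89.4000 × 1.8 + 491.67 = 652.59°R.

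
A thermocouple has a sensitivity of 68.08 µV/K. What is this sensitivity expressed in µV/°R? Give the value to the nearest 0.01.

37.82 µV/°R

Since only a temperature interval is involved, the additive offset between the scales drops out.
A change of 1°R is a change of 5/9 K, so per °R the value is 68.08 × 5/9 = 37.82.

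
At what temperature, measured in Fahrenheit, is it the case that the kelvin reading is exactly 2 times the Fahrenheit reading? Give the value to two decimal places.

Let F be the Fahrenheit reading. The kelvin reading is K = 5/9·F + 255.372.
Require K = 2·F: 5/9·F + 255.372 = 2·F.
(-13/9)·F = -255.372  ⇒  F = 176.80.

176.80°F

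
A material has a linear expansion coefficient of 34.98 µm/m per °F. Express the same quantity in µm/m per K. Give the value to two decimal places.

The quantity depends on a temperature interval, so only the ratio of degree sizes applies; the offset between the scales is irrelevant.
A change of 1 K is a change of 1.8°F, so per K the value is 34.98 × 1.8 = 62.96.

62.96 µm/m per K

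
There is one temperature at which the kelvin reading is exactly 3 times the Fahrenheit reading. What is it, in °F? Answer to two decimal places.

Let F be the Fahrenheit reading. The kelvin reading is K = 5/9·F + 255.372.
Require K = 3·F: 5/9·F + 255.372 = 3·F.
(-22/9)·F = -255.372  ⇒  F = 104.47.

104.47°F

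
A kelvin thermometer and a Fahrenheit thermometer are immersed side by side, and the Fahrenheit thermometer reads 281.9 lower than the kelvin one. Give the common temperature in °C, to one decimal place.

Let x be the kelvin reading; then the Fahrenheit reading is 1.8·x - 459.67.
(1.8·x - 459.67) - x = -281.9  ⇒  (0.8)·x = 177.77  ⇒  x = 222.2125 K.
In Celsius: 222.2125 - 273.15 = -50.9°C.

-50.9°C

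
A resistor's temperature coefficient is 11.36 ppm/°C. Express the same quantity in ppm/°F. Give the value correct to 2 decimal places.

The quantity depends on a temperature interval, so only the ratio of degree sizes applies; the offset between the scales is irrelevant.
A change of 1°F is a change of 5/9°C, so per °F the value is 11.36 × 5/9 = 6.31.

6.31 ppm/°F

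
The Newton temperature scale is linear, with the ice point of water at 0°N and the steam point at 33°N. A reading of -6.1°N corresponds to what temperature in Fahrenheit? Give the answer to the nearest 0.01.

Linear interpolation between the fixed points: C = (-6.1 - 0) × 100 / (33 - 0) = -18.4848°C.
Then -18.4848 × 1.8 + 32 = -1.27°F.

-1.27°F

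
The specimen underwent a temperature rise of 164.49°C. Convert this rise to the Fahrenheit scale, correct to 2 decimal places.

For a temperature interval the offset drops out; only the factor 1.8 applies.
164.49 × 1.8 = 296.08.

296.08°F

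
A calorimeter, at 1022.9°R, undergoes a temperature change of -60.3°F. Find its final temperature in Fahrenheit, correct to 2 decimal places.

502.93°F

Initial temperature in Celsius: (1022.9 - 491.67) × 5/9 = 295.1278°C.
The 60.3°F change is an interval, so only the factor 5/9 applies: -60.3 × 5/9 = -33.5000°C.
Final Celsius temperature: 295.1278 - 33.5000 = 261.6278°C.
In Fahrenheit: 261.6278 × 1.8 + 32 = 502.93°F.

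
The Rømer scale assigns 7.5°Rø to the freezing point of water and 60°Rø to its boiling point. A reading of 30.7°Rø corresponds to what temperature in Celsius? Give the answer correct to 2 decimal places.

Linear interpolation between the fixed points: C = (30.7 - 7.5) × 100 / (60 - 7.5) = 44.1905°C.

44.19°C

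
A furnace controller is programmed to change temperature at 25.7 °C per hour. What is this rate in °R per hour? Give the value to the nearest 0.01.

Since only a temperature interval is involved, the additive offset between the scales drops out.
A change of 1°C is a change of 1.8°R, so 25.7 × 1.8 = 46.26.

46.26 °R/hour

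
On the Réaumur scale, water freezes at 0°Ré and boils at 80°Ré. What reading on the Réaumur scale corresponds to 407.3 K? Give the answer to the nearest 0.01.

First in Celsius: 407.3 - 273.15 = 134.1500°C.
Linearly onto the Réaumur scale: 0 + (134.1500 / 100) × (80 - 0) = 107.32°Ré.

107.32°Ré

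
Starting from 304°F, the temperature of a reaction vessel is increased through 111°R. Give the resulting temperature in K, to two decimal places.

485.93 K

Initial temperature in Celsius: (304 - 32) × 5/9 = 151.1111°C.
The 111°R change is an interval, so only the factor 5/9 applies: +111 × 5/9 = +61.6667°C.
Final Celsius temperature: 151.1111 + 61.6667 = 212.7778°C.
In kelvin: 212.7778 + 273.15 = 485.93 K.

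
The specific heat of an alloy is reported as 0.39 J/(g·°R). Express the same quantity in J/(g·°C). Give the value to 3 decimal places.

0.702 J/(g·°C)

Since only a temperature interval is involved, the additive offset between the scales drops out.
A change of 1°C is a change of 1.8°R, so per °C the value is 0.39 × 1.8 = 0.702.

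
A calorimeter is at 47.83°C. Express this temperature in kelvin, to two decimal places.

320.98 K

In kelvin: 47.8300 + 273.15 = 320.98 K.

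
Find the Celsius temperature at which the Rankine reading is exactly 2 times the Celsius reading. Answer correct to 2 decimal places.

2458.35°C

Let C be the Celsius reading. The Rankine reading is R = 1.8·C + 491.67.
Require R = 2·C: 1.8·C + 491.67 = 2·C.
(-0.2)·C = -491.67  ⇒  C = 2458.35.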